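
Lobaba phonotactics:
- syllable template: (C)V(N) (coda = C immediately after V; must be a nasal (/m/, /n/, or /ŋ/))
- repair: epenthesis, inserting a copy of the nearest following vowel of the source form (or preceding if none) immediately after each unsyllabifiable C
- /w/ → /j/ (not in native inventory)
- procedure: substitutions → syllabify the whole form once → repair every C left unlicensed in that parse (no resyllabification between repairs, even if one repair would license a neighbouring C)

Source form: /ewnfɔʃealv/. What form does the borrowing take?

ejɔnɔfɔʃealava

Substitution: /w/ → /j/, giving /ejnfɔʃealv/.
Under (C)V(N), the unsyllabifiable consonants are /j/, /n/, /l/, /v/ (only a nasal (/m/, /n/, or /ŋ/) is licensed in coda position; onsets are limited to one consonant).
Inserting the epenthetic vowel yields /j/ → /jɔ/, /n/ → /nɔ/, /l/ → /la/, /v/ → /va/.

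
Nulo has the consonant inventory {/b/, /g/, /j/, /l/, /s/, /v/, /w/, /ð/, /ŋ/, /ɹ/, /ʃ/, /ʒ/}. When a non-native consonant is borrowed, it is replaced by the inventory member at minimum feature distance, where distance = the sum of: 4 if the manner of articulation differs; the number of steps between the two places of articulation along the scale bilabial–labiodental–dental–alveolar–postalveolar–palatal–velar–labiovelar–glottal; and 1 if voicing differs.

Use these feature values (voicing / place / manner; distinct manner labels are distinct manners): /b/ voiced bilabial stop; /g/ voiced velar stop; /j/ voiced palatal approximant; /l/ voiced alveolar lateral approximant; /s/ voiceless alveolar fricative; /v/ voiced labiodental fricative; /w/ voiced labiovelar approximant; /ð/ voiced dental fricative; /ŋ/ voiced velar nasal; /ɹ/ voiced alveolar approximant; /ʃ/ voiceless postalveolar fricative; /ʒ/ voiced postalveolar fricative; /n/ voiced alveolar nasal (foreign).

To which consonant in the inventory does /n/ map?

/ŋ/ is closest: same manner (nasal), place distance 3 (alveolar→velar), same voicing; total 3. Next closest is /l/ at distance 4.

ŋ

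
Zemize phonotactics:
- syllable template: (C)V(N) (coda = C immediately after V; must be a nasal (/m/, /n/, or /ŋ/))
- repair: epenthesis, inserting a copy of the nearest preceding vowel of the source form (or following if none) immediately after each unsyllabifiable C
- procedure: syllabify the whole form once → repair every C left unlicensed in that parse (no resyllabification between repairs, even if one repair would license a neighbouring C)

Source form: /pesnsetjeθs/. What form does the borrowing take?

Under (C)V(N), the unsyllabifiable consonants are /s/, /n/, /t/, /θ/, /s/ (only a nasal (/m/, /n/, or /ŋ/) is licensed in coda position; onsets are limited to one consonant).
Each unlicensed consonant becomes the onset of a new syllable: /s/ → /se/, /n/ → /ne/, /t/ → /te/, /θ/ → /θe/, /s/ → /se/.

pesenesetejeθese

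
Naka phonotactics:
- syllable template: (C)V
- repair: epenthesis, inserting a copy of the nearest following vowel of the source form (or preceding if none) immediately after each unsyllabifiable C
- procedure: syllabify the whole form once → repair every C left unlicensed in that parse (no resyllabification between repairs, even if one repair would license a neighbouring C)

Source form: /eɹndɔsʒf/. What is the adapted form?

eɹɔnɔdɔsɔʒɔfɔ

The consonants /ɹ/, /n/, /s/, /ʒ/, /f/ cannot be parsed into a legal (C)V syllable (no codas are permitted; onsets are limited to one consonant).
Epenthesis after each stranded consonant: /ɹ/ → /ɹɔ/, /n/ → /nɔ/, /s/ → /sɔ/, /ʒ/ → /ʒɔ/, /f/ → /fɔ/.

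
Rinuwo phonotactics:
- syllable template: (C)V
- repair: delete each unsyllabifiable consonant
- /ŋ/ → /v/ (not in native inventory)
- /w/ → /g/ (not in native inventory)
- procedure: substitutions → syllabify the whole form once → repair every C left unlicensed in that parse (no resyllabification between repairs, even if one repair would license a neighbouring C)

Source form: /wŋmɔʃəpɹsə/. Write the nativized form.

mɔʃəsə

Substitution: /w/ → /g/, /ŋ/ → /v/, giving /gvmɔʃəpɹsə/.
The consonants /g/, /v/, /p/, /ɹ/ cannot be parsed into a legal (C)V syllable (no codas are permitted; onsets are limited to one consonant).
Deletion applies to /g/, /v/, /p/, /ɹ/.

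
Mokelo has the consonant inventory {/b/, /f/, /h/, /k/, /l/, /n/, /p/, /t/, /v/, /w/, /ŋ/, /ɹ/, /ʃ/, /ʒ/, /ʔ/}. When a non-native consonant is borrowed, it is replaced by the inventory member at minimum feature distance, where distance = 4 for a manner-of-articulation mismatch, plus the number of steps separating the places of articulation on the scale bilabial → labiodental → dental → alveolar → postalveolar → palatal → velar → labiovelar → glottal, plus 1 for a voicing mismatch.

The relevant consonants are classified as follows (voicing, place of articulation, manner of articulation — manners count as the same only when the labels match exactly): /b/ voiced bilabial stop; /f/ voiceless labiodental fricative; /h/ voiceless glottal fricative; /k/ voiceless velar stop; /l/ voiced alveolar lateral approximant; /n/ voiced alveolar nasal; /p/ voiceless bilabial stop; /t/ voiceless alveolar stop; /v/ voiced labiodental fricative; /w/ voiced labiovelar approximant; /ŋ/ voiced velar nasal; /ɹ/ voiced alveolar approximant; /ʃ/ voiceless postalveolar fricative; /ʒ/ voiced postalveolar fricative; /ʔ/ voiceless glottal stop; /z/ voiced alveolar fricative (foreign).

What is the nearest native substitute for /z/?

/ʒ/ is closest: same manner (fricative), place distance 1 (alveolar→postalveolar), same voicing; total 1. Next closest is /v/ at distance 2.

ʒ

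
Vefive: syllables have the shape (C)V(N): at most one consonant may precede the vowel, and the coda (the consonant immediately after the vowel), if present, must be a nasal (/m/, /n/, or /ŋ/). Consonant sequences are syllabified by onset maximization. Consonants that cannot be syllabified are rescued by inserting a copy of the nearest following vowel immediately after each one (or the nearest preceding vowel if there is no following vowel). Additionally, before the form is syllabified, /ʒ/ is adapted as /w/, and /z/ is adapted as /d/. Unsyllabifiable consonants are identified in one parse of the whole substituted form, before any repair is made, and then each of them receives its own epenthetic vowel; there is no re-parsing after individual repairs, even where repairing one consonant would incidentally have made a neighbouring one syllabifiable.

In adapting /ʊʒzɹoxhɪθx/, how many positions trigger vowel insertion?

After substitution the input is /ʊwdɹoxhɪθx/.
The unsyllabifiable consonants are /w/, /d/, /x/, /θ/, /x/; each receives one epenthetic vowel.

5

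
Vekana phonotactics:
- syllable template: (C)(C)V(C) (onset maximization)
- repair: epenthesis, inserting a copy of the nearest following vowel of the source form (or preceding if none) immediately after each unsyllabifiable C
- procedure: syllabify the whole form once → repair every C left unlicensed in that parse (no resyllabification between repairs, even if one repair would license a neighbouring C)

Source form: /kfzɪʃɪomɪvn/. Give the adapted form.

kɪfzɪʃɪomɪvnɪ

The consonants /k/, /n/ cannot be parsed into a legal (C)(C)V(C) syllable (at most one coda consonant is licensed; onsets may contain at most 2 consonants).
Inserting the epenthetic vowel yields /k/ → /kɪ/, /n/ → /nɪ/.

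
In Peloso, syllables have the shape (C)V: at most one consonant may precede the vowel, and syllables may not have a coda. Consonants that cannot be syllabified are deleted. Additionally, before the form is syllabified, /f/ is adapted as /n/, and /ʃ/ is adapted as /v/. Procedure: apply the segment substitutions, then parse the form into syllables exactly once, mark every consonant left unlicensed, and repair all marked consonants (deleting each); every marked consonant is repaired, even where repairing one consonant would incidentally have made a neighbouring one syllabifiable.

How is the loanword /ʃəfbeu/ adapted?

Substitution: /ʃ/ → /v/, /f/ → /n/, giving /vənbeu/.
Under (C)V, the unsyllabifiable consonants are /n/ (no codas are permitted; onsets are limited to one consonant).
Deletion applies to /n/.

vəbeu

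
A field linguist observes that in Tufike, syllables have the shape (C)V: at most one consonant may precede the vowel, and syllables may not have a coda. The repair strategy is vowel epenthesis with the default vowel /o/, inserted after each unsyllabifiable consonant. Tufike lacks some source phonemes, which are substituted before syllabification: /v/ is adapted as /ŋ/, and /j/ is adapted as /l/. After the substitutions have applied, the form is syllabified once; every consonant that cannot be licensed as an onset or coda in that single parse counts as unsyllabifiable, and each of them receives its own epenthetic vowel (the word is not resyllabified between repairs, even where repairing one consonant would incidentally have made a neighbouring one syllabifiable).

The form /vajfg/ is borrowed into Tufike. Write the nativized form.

Substitution: /v/ → /ŋ/, /j/ → /l/, giving /ŋalfg/.
Under (C)V, the unsyllabifiable consonants are /l/, /f/, /g/ (no codas are permitted; onsets are limited to one consonant).
Inserting the epenthetic vowel yields /l/ → /lo/, /f/ → /fo/, /g/ → /go/.

ŋalofogo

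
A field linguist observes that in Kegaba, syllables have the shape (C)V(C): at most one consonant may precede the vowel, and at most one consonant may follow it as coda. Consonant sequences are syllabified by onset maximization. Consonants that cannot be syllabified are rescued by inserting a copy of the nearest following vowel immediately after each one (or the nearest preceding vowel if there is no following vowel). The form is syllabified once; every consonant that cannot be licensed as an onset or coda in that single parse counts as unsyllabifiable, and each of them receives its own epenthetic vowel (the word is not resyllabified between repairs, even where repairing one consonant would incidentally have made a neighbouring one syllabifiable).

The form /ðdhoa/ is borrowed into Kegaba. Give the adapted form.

Syllabifying with onset maximization leaves /ð/, /d/ stranded (at most one coda consonant is licensed; onsets are limited to one consonant).
Epenthesis after each stranded consonant: /ð/ → /ðo/, /d/ → /do/.

ðodohoa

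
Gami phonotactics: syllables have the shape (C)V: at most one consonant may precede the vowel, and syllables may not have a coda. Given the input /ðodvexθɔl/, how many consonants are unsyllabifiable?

3

Syllabifying with onset maximization leaves /d/, /x/, /l/ stranded (no codas are permitted; onsets are limited to one consonant).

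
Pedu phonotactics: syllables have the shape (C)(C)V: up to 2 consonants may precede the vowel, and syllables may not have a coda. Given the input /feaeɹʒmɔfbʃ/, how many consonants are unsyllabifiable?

4

Under (C)(C)V, the unsyllabifiable consonants are /ɹ/, /f/, /b/, /ʃ/ (no codas are permitted; onsets may contain at most 2 consonants).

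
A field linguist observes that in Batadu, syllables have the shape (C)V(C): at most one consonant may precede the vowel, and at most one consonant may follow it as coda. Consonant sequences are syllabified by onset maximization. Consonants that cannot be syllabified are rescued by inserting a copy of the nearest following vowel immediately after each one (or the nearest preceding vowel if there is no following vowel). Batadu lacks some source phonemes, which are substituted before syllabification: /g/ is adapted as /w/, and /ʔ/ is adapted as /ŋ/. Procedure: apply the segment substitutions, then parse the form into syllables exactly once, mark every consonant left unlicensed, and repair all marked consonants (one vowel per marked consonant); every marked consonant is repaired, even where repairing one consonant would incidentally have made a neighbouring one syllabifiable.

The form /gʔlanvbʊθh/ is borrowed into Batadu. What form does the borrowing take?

Substitution: /g/ → /w/, /ʔ/ → /ŋ/, giving /wŋlanvbʊθh/.
The consonants /w/, /ŋ/, /v/, /h/ cannot be parsed into a legal (C)V(C) syllable (at most one coda consonant is licensed; onsets are limited to one consonant).
Epenthesis after each stranded consonant: /w/ → /wa/, /ŋ/ → /ŋa/, /v/ → /vʊ/, /h/ → /hʊ/.

waŋalanvʊbʊθhʊ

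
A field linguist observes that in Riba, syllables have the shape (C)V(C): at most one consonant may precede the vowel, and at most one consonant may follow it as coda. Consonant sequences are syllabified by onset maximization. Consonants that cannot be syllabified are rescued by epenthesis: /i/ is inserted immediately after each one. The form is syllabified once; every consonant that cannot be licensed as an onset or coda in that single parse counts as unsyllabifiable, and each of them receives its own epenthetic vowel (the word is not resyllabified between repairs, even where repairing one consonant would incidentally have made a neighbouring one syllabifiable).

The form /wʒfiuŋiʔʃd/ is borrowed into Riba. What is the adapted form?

Syllabifying with onset maximization leaves /w/, /ʒ/, /ʃ/, /d/ stranded (at most one coda consonant is licensed; onsets are limited to one consonant).
Inserting the epenthetic vowel yields /w/ → /wi/, /ʒ/ → /ʒi/, /ʃ/ → /ʃi/, /d/ → /di/.

wiʒifiuŋiʔʃidi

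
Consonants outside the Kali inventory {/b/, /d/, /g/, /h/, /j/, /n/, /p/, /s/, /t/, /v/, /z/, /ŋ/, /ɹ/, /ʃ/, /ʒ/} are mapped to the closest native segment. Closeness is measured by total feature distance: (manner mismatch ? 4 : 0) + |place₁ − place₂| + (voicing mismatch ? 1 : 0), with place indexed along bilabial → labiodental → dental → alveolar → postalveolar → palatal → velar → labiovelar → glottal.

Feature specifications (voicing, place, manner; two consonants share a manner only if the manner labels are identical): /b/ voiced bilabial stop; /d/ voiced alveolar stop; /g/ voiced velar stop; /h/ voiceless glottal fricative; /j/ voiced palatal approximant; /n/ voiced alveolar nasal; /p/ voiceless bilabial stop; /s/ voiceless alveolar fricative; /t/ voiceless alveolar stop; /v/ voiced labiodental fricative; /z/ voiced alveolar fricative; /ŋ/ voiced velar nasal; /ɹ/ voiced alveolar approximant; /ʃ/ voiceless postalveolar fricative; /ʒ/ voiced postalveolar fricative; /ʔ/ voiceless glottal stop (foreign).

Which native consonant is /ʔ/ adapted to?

/g/ is closest: same manner (stop), place distance 2 (glottal→velar), voicing differs (+1); total 3. Next closest is /h/ at distance 4.

g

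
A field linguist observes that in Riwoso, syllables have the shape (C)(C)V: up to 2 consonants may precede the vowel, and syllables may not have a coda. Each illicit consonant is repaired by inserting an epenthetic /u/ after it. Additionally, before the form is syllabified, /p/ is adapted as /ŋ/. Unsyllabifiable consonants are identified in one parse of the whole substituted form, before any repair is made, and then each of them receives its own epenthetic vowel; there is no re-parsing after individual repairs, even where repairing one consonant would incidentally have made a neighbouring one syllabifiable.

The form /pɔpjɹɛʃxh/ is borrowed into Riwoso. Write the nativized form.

ŋɔŋujɹɛʃuxuhu

Substitution: /p/ → /ŋ/, giving /ŋɔŋjɹɛʃxh/.
Under (C)(C)V, the unsyllabifiable consonants are /ŋ/, /ʃ/, /x/, /h/ (no codas are permitted; onsets may contain at most 2 consonants).
Inserting the epenthetic vowel yields /ŋ/ → /ŋu/, /ʃ/ → /ʃu/, /x/ → /xu/, /h/ → /hu/.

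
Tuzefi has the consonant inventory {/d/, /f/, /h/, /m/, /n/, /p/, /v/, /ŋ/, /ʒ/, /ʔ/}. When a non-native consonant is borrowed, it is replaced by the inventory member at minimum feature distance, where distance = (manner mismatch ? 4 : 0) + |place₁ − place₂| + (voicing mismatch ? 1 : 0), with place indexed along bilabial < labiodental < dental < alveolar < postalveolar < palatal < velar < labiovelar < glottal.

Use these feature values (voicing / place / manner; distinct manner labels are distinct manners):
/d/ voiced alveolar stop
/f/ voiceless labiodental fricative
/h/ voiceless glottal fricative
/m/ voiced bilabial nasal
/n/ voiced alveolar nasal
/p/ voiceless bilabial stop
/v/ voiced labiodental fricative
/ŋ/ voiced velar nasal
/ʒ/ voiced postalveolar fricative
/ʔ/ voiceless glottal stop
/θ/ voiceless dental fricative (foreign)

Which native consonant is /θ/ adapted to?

/f/ is closest: same manner (fricative), place distance 1 (dental→labiodental), same voicing; total 1. Next closest is /v/ at distance 2.

f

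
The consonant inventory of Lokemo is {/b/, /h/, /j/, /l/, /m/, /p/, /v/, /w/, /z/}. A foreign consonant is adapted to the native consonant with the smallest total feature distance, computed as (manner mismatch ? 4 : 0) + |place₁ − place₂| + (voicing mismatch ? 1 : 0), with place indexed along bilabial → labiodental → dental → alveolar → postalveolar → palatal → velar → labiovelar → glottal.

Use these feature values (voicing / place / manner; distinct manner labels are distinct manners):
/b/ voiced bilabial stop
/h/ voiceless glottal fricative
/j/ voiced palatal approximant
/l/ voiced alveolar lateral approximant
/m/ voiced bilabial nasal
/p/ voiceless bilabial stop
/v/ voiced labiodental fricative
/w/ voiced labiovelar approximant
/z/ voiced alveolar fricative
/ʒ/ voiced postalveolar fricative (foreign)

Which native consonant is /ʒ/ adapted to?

z

/z/ is closest: same manner (fricative), place distance 1 (postalveolar→alveolar), same voicing; total 1. Next closest is /v/ at distance 3.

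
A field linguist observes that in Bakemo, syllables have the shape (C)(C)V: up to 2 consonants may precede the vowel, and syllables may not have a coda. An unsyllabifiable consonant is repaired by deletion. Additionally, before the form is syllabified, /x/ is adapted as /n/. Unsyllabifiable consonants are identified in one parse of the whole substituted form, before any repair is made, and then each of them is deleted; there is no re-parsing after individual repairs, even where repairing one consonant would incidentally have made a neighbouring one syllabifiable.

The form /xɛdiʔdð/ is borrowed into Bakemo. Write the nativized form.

Substitution: /x/ → /n/, giving /nɛdiʔdð/.
The consonants /ʔ/, /d/, /ð/ cannot be parsed into a legal (C)(C)V syllable (no codas are permitted; onsets may contain at most 2 consonants).
Deleting the stranded consonants removes /ʔ/, /d/, /ð/.

nɛdi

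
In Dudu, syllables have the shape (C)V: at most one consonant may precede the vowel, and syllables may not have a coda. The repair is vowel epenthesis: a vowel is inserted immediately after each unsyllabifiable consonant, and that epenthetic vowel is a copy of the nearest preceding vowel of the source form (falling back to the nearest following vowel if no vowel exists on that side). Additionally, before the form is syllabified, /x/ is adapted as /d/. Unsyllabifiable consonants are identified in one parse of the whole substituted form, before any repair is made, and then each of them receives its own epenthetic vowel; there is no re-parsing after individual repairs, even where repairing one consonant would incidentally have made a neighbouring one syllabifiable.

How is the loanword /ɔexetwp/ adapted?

Substitution: /x/ → /d/, giving /ɔedetwp/.
Under (C)V, the unsyllabifiable consonants are /t/, /w/, /p/ (no codas are permitted; onsets are limited to one consonant).
Each unlicensed consonant becomes the onset of a new syllable: /t/ → /te/, /w/ → /we/, /p/ → /pe/.

ɔedetewepe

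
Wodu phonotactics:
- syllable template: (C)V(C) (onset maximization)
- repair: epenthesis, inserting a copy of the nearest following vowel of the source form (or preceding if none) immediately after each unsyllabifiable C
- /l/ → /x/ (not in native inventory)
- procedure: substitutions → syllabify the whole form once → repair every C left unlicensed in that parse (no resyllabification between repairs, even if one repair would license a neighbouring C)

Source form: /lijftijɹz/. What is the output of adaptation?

xijfitijɹizi

Substitution: /l/ → /x/, giving /xijftijɹz/.
Under (C)V(C), the unsyllabifiable consonants are /f/, /ɹ/, /z/ (at most one coda consonant is licensed; onsets are limited to one consonant).
Each unlicensed consonant becomes the onset of a new syllable: /f/ → /fi/, /ɹ/ → /ɹi/, /z/ → /zi/.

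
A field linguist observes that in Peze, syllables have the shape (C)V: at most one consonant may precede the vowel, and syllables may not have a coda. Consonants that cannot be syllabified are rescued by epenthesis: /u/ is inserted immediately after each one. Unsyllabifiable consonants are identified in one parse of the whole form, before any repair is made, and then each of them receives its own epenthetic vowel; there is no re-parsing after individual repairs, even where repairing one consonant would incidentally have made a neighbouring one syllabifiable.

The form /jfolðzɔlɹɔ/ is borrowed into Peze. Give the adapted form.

Under (C)V, the unsyllabifiable consonants are /j/, /l/, /ð/, /l/ (no codas are permitted; onsets are limited to one consonant).
Epenthesis after each stranded consonant: /j/ → /ju/, /l/ → /lu/, /ð/ → /ðu/, /l/ → /lu/.

jufoluðuzɔluɹɔ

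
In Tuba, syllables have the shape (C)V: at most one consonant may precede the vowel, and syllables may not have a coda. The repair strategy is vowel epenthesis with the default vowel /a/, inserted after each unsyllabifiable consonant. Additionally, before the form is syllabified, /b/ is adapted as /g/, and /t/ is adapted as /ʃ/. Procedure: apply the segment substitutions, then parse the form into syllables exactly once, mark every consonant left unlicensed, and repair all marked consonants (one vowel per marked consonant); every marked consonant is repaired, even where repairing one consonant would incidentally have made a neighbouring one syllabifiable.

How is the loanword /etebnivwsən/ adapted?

eʃeganivawasəna

Substitution: /t/ → /ʃ/, /b/ → /g/, giving /eʃegnivwsən/.
Under (C)V, the unsyllabifiable consonants are /g/, /v/, /w/, /n/ (no codas are permitted; onsets are limited to one consonant).
Epenthesis after each stranded consonant: /g/ → /ga/, /v/ → /va/, /w/ → /wa/, /n/ → /na/.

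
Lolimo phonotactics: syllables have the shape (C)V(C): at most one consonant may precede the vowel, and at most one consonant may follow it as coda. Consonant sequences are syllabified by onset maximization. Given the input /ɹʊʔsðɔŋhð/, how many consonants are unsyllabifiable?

3

The consonants /s/, /h/, /ð/ cannot be parsed into a legal (C)V(C) syllable (at most one coda consonant is licensed; onsets are limited to one consonant).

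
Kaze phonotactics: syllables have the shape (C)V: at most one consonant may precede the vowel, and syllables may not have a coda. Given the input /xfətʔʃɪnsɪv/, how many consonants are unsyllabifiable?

Under (C)V, the unsyllabifiable consonants are /x/, /t/, /ʔ/, /n/, /v/ (no codas are permitted; onsets are limited to one consonant).

5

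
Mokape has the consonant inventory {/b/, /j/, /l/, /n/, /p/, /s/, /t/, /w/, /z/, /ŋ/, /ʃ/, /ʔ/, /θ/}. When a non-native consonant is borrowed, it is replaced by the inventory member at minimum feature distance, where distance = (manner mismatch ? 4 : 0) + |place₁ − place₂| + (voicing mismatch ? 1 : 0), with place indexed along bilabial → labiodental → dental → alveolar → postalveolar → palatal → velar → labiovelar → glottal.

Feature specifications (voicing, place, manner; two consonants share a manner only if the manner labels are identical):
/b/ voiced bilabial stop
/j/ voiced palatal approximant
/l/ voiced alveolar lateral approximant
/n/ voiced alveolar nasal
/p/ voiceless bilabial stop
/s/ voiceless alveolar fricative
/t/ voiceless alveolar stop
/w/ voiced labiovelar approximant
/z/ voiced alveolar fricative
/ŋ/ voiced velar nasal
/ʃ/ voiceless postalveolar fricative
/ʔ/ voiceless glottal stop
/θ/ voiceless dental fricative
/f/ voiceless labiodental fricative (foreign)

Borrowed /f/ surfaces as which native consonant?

/θ/ is closest: same manner (fricative), place distance 1 (labiodental→dental), same voicing; total 1. Next closest is /s/ at distance 2.

θ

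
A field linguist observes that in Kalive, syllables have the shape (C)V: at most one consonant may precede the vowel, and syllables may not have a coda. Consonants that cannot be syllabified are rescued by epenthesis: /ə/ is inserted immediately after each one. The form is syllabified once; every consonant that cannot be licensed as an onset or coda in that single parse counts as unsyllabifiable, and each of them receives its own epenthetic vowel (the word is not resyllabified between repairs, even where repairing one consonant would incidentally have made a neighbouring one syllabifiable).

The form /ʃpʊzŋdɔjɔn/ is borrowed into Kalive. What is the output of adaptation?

ʃəpʊzəŋədɔjɔnə

Syllabifying with onset maximization leaves /ʃ/, /z/, /ŋ/, /n/ stranded (no codas are permitted; onsets are limited to one consonant).
Each unlicensed consonant becomes the onset of a new syllable: /ʃ/ → /ʃə/, /z/ → /zə/, /ŋ/ → /ŋə/, /n/ → /nə/.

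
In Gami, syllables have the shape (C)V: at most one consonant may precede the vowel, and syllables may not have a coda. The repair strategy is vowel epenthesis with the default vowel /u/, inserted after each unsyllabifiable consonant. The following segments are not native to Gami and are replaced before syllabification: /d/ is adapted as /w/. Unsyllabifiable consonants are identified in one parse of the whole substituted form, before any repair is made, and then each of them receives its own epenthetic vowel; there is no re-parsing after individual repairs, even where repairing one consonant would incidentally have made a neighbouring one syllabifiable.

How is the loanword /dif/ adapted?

Substitution: /d/ → /w/, giving /wif/.
The consonants /f/ cannot be parsed into a legal (C)V syllable (no codas are permitted; onsets are limited to one consonant).
Each unlicensed consonant becomes the onset of a new syllable: /f/ → /fu/.

wifu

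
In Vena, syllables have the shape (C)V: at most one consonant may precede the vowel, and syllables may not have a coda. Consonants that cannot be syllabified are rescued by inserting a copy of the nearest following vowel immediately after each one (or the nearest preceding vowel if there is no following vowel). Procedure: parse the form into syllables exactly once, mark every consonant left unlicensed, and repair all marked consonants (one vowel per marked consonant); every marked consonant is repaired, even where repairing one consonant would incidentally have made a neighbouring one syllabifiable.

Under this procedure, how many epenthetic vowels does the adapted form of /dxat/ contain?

2

The unsyllabifiable consonants are /d/, /t/; each receives one epenthetic vowel.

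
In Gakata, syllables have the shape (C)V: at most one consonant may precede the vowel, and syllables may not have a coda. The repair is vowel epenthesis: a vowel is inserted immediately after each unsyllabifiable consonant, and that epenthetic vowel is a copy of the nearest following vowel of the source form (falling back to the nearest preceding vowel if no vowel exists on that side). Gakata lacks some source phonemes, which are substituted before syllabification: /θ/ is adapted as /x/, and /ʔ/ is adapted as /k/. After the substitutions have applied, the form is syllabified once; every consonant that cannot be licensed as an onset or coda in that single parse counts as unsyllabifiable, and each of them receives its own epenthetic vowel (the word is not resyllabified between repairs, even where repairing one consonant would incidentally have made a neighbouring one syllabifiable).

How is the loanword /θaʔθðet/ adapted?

Substitution: /θ/ → /x/, /ʔ/ → /k/, giving /xakxðet/.
Under (C)V, the unsyllabifiable consonants are /k/, /x/, /t/ (no codas are permitted; onsets are limited to one consonant).
Epenthesis after each stranded consonant: /k/ → /ke/, /x/ → /xe/, /t/ → /te/.

xakexeðete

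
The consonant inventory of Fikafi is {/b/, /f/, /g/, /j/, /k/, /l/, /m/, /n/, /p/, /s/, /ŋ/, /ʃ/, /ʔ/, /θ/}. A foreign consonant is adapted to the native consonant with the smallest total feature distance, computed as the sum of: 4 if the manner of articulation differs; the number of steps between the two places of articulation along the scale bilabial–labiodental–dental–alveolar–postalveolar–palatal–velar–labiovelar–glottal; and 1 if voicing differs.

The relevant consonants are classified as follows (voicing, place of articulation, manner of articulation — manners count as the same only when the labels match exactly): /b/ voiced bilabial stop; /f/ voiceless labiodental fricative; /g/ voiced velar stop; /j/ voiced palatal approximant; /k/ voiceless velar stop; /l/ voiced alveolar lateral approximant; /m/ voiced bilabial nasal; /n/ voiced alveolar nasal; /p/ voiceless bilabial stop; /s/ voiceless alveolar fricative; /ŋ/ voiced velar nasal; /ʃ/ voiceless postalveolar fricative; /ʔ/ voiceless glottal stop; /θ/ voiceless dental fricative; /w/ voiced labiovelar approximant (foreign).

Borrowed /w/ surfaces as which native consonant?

/j/ is closest: same manner (approximant), place distance 2 (labiovelar→palatal), same voicing; total 2. Next closest is /g/ at distance 5.

j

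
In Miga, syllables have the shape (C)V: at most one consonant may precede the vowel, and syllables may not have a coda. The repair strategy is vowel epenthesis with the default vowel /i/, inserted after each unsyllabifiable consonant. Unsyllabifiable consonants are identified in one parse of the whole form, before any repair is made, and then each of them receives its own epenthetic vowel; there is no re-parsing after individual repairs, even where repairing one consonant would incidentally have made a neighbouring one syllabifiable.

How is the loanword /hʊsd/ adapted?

The consonants /s/, /d/ cannot be parsed into a legal (C)V syllable (no codas are permitted; onsets are limited to one consonant).
Epenthesis after each stranded consonant: /s/ → /si/, /d/ → /di/.

hʊsidi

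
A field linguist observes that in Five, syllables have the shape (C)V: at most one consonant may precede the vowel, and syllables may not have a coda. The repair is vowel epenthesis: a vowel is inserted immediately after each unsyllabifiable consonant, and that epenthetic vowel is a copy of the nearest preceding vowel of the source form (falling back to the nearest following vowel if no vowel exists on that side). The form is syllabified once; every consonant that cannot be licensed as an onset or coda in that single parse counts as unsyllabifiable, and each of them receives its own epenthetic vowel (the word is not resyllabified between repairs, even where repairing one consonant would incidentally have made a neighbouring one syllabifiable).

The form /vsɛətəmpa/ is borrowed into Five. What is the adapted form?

vɛsɛətəməpa

The consonants /v/, /m/ cannot be parsed into a legal (C)V syllable (no codas are permitted; onsets are limited to one consonant).
Each unlicensed consonant becomes the onset of a new syllable: /v/ → /vɛ/, /m/ → /mə/.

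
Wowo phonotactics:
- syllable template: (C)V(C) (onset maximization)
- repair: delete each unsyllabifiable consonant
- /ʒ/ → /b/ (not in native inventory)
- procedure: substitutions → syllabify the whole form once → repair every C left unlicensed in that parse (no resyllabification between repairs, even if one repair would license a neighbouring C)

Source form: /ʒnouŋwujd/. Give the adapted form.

nouŋwuj

Substitution: /ʒ/ → /b/, giving /bnouŋwujd/.
The consonants /b/, /d/ cannot be parsed into a legal (C)V(C) syllable (at most one coda consonant is licensed; onsets are limited to one consonant).
Each unlicensed consonant is deleted: /b/, /d/.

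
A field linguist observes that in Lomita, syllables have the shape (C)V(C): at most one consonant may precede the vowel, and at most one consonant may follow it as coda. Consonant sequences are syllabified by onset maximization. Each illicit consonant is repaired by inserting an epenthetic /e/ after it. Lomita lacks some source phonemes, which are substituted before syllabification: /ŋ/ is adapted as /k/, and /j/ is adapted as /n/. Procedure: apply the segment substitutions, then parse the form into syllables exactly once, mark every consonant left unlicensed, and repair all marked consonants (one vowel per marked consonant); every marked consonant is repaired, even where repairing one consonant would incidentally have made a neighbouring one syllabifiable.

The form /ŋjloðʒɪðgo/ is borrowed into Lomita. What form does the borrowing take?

Substitution: /ŋ/ → /k/, /j/ → /n/, giving /knloðʒɪðgo/.
Under (C)V(C), the unsyllabifiable consonants are /k/, /n/ (at most one coda consonant is licensed; onsets are limited to one consonant).
Epenthesis after each stranded consonant: /k/ → /ke/, /n/ → /ne/.

keneloðʒɪðgo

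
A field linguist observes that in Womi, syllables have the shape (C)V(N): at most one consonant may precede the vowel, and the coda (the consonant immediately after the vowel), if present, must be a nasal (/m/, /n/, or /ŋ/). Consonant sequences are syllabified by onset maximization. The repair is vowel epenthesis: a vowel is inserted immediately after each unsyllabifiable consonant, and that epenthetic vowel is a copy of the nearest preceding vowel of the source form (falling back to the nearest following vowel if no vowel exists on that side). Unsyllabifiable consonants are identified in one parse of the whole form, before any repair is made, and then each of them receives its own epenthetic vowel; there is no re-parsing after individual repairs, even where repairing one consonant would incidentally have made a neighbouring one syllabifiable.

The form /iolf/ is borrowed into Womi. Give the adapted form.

iolofo

The consonants /l/, /f/ cannot be parsed into a legal (C)V(N) syllable (only a nasal (/m/, /n/, or /ŋ/) is licensed in coda position; onsets are limited to one consonant).
Epenthesis after each stranded consonant: /l/ → /lo/, /f/ → /fo/.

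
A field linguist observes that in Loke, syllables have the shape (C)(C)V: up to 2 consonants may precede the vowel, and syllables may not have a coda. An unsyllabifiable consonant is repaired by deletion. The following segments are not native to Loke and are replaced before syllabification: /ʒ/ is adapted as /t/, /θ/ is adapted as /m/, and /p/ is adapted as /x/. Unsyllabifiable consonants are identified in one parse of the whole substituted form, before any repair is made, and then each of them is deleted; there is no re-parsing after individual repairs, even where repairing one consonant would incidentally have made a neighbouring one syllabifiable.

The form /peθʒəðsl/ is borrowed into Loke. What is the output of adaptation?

Substitution: /p/ → /x/, /θ/ → /m/, /ʒ/ → /t/, giving /xemtəðsl/.
Under (C)(C)V, the unsyllabifiable consonants are /ð/, /s/, /l/ (no codas are permitted; onsets may contain at most 2 consonants).
Deleting the stranded consonants removes /ð/, /s/, /l/.

xemtə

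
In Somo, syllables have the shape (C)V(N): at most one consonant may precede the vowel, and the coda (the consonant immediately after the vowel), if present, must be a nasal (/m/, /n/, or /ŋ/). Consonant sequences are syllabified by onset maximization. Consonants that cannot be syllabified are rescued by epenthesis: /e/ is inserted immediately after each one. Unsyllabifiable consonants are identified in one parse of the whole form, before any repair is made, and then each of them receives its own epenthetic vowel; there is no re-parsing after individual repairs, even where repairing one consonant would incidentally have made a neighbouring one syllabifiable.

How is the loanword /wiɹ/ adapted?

Under (C)V(N), the unsyllabifiable consonants are /ɹ/ (only a nasal (/m/, /n/, or /ŋ/) is licensed in coda position; onsets are limited to one consonant).
Inserting the epenthetic vowel yields /ɹ/ → /ɹe/.

wiɹe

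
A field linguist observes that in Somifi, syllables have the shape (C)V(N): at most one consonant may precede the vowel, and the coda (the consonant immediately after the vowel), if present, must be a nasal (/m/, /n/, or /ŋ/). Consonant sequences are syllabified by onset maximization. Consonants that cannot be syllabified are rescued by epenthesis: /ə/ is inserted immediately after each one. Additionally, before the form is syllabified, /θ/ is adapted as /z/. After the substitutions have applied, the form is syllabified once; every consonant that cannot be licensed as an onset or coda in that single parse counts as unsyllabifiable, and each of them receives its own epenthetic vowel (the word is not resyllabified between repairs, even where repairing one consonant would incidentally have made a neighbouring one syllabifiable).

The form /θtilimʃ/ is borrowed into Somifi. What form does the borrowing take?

zətilimʃə

Substitution: /θ/ → /z/, giving /ztilimʃ/.
Under (C)V(N), the unsyllabifiable consonants are /z/, /ʃ/ (only a nasal (/m/, /n/, or /ŋ/) is licensed in coda position; onsets are limited to one consonant).
Inserting the epenthetic vowel yields /z/ → /zə/, /ʃ/ → /ʃə/.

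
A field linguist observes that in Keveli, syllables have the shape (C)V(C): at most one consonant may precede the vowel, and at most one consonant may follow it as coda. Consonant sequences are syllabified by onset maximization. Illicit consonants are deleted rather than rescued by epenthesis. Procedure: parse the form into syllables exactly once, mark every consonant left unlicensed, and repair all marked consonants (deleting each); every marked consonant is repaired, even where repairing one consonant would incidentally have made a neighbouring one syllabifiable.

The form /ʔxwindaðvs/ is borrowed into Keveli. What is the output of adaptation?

Syllabifying with onset maximization leaves /ʔ/, /x/, /v/, /s/ stranded (at most one coda consonant is licensed; onsets are limited to one consonant).
Deleting the stranded consonants removes /ʔ/, /x/, /v/, /s/.

windað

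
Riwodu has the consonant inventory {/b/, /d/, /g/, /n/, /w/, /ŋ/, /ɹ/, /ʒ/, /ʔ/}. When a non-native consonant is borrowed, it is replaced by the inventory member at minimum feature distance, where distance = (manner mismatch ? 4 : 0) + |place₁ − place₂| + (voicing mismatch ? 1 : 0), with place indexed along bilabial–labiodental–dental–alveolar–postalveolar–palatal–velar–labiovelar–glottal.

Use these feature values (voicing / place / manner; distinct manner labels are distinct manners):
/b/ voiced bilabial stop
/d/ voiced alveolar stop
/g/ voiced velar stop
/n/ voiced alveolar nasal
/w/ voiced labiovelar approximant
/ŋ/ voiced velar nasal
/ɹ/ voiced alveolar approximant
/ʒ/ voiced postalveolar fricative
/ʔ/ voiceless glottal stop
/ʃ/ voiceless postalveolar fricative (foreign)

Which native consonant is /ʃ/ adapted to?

/ʒ/ is closest: same manner (fricative), place distance 0 (postalveolar→postalveolar), voicing differs (+1); total 1. Next closest is /d/ at distance 6.

ʒ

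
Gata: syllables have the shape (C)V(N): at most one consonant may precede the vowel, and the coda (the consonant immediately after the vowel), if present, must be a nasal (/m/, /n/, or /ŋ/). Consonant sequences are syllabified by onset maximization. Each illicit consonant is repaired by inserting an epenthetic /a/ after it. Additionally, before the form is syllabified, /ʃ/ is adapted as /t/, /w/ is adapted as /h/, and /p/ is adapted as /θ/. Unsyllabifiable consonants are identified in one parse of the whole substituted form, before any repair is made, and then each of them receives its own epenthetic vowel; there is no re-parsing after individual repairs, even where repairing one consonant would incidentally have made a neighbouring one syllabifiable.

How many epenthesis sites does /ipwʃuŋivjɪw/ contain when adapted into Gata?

4

After substitution the input is /iθhtuŋivjɪh/.
The unsyllabifiable consonants are /θ/, /h/, /v/, /h/; each receives one epenthetic vowel.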